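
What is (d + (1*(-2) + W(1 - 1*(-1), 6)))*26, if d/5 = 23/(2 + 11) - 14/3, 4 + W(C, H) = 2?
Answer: -1442/3 ≈ -480.67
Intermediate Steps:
W(C, H) = -2 (W(C, H) = -4 + 2 = -2)
d = -565/39 (d = 5*(23/(2 + 11) - 14/3) = 5*(23/13 - 14*1/3) = 5*(23*(1/13) - 14/3) = 5*(23/13 - 14/3) = 5*(-113/39) = -565/39 ≈ -14.487)
(d + (1*(-2) + W(1 - 1*(-1), 6)))*26 = (-565/39 + (1*(-2) - 2))*26 = (-565/39 + (-2 - 2))*26 = (-565/39 - 4)*26 = -721/39*26 = -1442/3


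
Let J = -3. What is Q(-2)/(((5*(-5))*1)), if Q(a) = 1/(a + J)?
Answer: 1/125 ≈ 0.0080000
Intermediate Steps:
Q(a) = 1/(-3 + a) (Q(a) = 1/(a - 3) = 1/(-3 + a))
Q(-2)/(((5*(-5))*1)) = 1/((-3 - 2)*(((5*(-5))*1))) = 1/((-5)*((-25*1))) = -⅕/(-25) = -⅕*(-1/25) = 1/125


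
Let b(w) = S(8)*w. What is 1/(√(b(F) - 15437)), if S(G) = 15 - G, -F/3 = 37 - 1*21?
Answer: -I*√15773/15773 ≈ -0.0079624*I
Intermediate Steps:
F = -48 (F = -3*(37 - 1*21) = -3*(37 - 21) = -3*16 = -48)
b(w) = 7*w (b(w) = (15 - 1*8)*w = (15 - 8)*w = 7*w)
1/(√(b(F) - 15437)) = 1/(√(7*(-48) - 15437)) = 1/(√(-336 - 15437)) = 1/(√(-15773)) = 1/(I*√15773) = -I*√15773/15773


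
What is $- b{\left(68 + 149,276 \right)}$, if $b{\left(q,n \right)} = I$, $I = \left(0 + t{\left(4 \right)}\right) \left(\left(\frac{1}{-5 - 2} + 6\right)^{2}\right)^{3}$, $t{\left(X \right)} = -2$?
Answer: $\frac{9500208482}{117649} \approx 80751.0$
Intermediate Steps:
$I = - \frac{9500208482}{117649}$ ($I = \left(0 - 2\right) \left(\left(\frac{1}{-5 - 2} + 6\right)^{2}\right)^{3} = - 2 \left(\left(\frac{1}{-7} + 6\right)^{2}\right)^{3} = - 2 \left(\left(- \frac{1}{7} + 6\right)^{2}\right)^{3} = - 2 \left(\left(\frac{41}{7}\right)^{2}\right)^{3} = - 2 \left(\frac{1681}{49}\right)^{3} = \left(-2\right) \frac{4750104241}{117649} = - \frac{9500208482}{117649} \approx -80751.0$)
$b{\left(q,n \right)} = - \frac{9500208482}{117649}$
$- b{\left(68 + 149,276 \right)} = \left(-1\right) \left(- \frac{9500208482}{117649}\right) = \frac{9500208482}{117649}$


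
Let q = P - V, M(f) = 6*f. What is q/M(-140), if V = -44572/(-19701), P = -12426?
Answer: 11129509/752220 ≈ 14.796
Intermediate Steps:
V = 4052/1791 (V = -44572*(-1/19701) = 4052/1791 ≈ 2.2624)
q = -22259018/1791 (q = -12426 - 1*4052/1791 = -12426 - 4052/1791 = -22259018/1791 ≈ -12428.)
q/M(-140) = -22259018/(1791*(6*(-140))) = -22259018/1791/(-840) = -22259018/1791*(-1/840) = 11129509/752220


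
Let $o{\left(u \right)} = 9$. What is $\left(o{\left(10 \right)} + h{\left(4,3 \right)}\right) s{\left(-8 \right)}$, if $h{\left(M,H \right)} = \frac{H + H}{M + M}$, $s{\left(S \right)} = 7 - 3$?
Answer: $39$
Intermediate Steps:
$s{\left(S \right)} = 4$
$h{\left(M,H \right)} = \frac{H}{M}$ ($h{\left(M,H \right)} = \frac{2 H}{2 M} = 2 H \frac{1}{2 M} = \frac{H}{M}$)
$\left(o{\left(10 \right)} + h{\left(4,3 \right)}\right) s{\left(-8 \right)} = \left(9 + \frac{3}{4}\right) 4 = \frac{39}{4} \cdot 4 = 39$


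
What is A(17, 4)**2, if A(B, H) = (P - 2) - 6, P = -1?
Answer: 81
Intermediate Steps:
A(B, H) = -9 (A(B, H) = (-1 - 2) - 6 = -3 - 6 = -9)
A(17, 4)**2 = (-9)**2 = 81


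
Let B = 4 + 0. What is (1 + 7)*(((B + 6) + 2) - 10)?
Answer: 16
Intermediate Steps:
B = 4
(1 + 7)*(((B + 6) + 2) - 10) = (1 + 7)*(((4 + 6) + 2) - 10) = 8*((10 + 2) - 10) = 8*(12 - 10) = 8*2 = 16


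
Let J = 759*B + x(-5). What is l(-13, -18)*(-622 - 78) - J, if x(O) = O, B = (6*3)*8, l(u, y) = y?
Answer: -96691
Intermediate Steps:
B = 144 (B = 18*8 = 144)
J = 109291 (J = 759*144 - 5 = 109296 - 5 = 109291)
l(-13, -18)*(-622 - 78) - J = -18*(-622 - 78) - 1*109291 = -18*(-700) - 109291 = 12600 - 109291 = -96691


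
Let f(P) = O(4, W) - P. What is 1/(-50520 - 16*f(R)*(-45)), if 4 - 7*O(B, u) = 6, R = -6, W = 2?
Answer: -7/324840 ≈ -2.1549e-5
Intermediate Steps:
O(B, u) = -2/7 (O(B, u) = 4/7 - ⅐*6 = 4/7 - 6/7 = -2/7)
f(P) = -2/7 - P
1/(-50520 - 16*f(R)*(-45)) = 1/(-50520 - 16*(-2/7 - 1*(-6))*(-45)) = 1/(-50520 - 16*(-2/7 + 6)*(-45)) = 1/(-50520 - 16*40/7*(-45)) = 1/(-50520 - 640/7*(-45)) = 1/(-50520 + 28800/7) = 1/(-324840/7) = -7/324840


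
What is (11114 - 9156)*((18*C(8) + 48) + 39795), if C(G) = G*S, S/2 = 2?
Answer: 79140402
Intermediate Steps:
S = 4 (S = 2*2 = 4)
C(G) = 4*G (C(G) = G*4 = 4*G)
(11114 - 9156)*((18*C(8) + 48) + 39795) = (11114 - 9156)*((18*(4*8) + 48) + 39795) = 1958*((18*32 + 48) + 39795) = 1958*((576 + 48) + 39795) = 1958*(624 + 39795) = 1958*40419 = 79140402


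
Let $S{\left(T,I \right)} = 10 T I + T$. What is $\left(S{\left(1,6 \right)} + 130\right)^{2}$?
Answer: $36481$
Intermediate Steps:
$S{\left(T,I \right)} = T + 10 I T$ ($S{\left(T,I \right)} = 10 I T + T = T + 10 I T$)
$\left(S{\left(1,6 \right)} + 130\right)^{2} = \left(1 \left(1 + 10 \cdot 6\right) + 130\right)^{2} = \left(1 \left(1 + 60\right) + 130\right)^{2} = \left(1 \cdot 61 + 130\right)^{2} = \left(61 + 130\right)^{2} = 191^{2} = 36481$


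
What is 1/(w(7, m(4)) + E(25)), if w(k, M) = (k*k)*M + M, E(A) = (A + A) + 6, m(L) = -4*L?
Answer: -1/744 ≈ -0.0013441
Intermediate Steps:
E(A) = 6 + 2*A (E(A) = 2*A + 6 = 6 + 2*A)
w(k, M) = M + M*k**2 (w(k, M) = k**2*M + M = M*k**2 + M = M + M*k**2)
1/(w(7, m(4)) + E(25)) = 1/((-4*4)*(1 + 7**2) + (6 + 2*25)) = 1/(-16*(1 + 49) + (6 + 50)) = 1/(-16*50 + 56) = 1/(-800 + 56) = 1/(-744) = -1/744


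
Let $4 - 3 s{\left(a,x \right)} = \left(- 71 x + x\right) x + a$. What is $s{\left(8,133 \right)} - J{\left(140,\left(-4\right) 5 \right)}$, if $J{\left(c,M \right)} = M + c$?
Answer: $412622$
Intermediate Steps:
$s{\left(a,x \right)} = \frac{4}{3} - \frac{a}{3} + \frac{70 x^{2}}{3}$ ($s{\left(a,x \right)} = \frac{4}{3} - \frac{\left(- 71 x + x\right) x + a}{3} = \frac{4}{3} - \frac{- 70 x x + a}{3} = \frac{4}{3} - \frac{- 70 x^{2} + a}{3} = \frac{4}{3} - \frac{a - 70 x^{2}}{3} = \frac{4}{3} - \left(- \frac{70 x^{2}}{3} + \frac{a}{3}\right) = \frac{4}{3} - \frac{a}{3} + \frac{70 x^{2}}{3}$)
$s{\left(8,133 \right)} - J{\left(140,\left(-4\right) 5 \right)} = \left(\frac{4}{3} - \frac{8}{3} + \frac{70 \cdot 133^{2}}{3}\right) - \left(\left(-4\right) 5 + 140\right) = \left(\frac{4}{3} - \frac{8}{3} + \frac{70}{3} \cdot 17689\right) - \left(-20 + 140\right) = \left(\frac{4}{3} - \frac{8}{3} + \frac{1238230}{3}\right) - 120 = 412742 - 120 = 412622$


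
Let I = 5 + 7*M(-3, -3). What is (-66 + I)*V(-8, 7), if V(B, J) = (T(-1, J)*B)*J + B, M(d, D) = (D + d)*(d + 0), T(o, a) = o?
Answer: 3120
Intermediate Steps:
M(d, D) = d*(D + d) (M(d, D) = (D + d)*d = d*(D + d))
I = 131 (I = 5 + 7*(-3*(-3 - 3)) = 5 + 7*(-3*(-6)) = 5 + 7*18 = 5 + 126 = 131)
V(B, J) = B - B*J (V(B, J) = (-B)*J + B = -B*J + B = B - B*J)
(-66 + I)*V(-8, 7) = (-66 + 131)*(-8*(1 - 1*7)) = 65*(-8*(1 - 7)) = 65*(-8*(-6)) = 65*48 = 3120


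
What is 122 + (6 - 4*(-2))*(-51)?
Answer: -592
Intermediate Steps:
122 + (6 - 4*(-2))*(-51) = 122 + (6 + 8)*(-51) = 122 + 14*(-51) = 122 - 714 = -592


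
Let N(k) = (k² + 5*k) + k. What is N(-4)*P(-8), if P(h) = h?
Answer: 64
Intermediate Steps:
N(k) = k² + 6*k
N(-4)*P(-8) = -4*(6 - 4)*(-8) = -4*2*(-8) = -8*(-8) = 64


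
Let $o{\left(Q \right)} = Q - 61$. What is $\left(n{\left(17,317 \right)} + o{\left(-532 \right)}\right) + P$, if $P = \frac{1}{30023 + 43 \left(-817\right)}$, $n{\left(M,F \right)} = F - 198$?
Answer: $- \frac{2421193}{5108} \approx -474.0$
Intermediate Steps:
$n{\left(M,F \right)} = -198 + F$
$o{\left(Q \right)} = -61 + Q$
$P = - \frac{1}{5108}$ ($P = \frac{1}{30023 - 35131} = \frac{1}{-5108} = - \frac{1}{5108} \approx -0.00019577$)
$\left(n{\left(17,317 \right)} + o{\left(-532 \right)}\right) + P = \left(\left(-198 + 317\right) - 593\right) - \frac{1}{5108} = \left(119 - 593\right) - \frac{1}{5108} = -474 - \frac{1}{5108} = - \frac{2421193}{5108}$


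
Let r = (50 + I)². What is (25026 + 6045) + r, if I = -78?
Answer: 31855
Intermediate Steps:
r = 784 (r = (50 - 78)² = (-28)² = 784)
(25026 + 6045) + r = (25026 + 6045) + 784 = 31071 + 784 = 31855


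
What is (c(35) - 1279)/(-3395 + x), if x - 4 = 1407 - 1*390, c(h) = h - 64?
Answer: 654/1187 ≈ 0.55097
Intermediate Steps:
c(h) = -64 + h
x = 1021 (x = 4 + (1407 - 1*390) = 4 + (1407 - 390) = 4 + 1017 = 1021)
(c(35) - 1279)/(-3395 + x) = ((-64 + 35) - 1279)/(-3395 + 1021) = (-29 - 1279)/(-2374) = -1308*(-1/2374) = 654/1187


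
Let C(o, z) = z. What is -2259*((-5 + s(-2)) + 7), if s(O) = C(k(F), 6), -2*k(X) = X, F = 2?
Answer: -18072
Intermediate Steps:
k(X) = -X/2
s(O) = 6
-2259*((-5 + s(-2)) + 7) = -2259*((-5 + 6) + 7) = -2259*(1 + 7) = -2259*8 = -18072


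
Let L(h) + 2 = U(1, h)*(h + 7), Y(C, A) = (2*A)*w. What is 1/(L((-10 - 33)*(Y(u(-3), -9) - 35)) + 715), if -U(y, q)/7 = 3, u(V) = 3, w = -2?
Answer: 1/1469 ≈ 0.00068074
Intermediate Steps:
U(y, q) = -21 (U(y, q) = -7*3 = -21)
Y(C, A) = -4*A (Y(C, A) = (2*A)*(-2) = -4*A)
L(h) = -149 - 21*h (L(h) = -2 - 21*(h + 7) = -2 - 21*(7 + h) = -2 + (-147 - 21*h) = -149 - 21*h)
1/(L((-10 - 33)*(Y(u(-3), -9) - 35)) + 715) = 1/((-149 - 21*(-10 - 33)*(-4*(-9) - 35)) + 715) = 1/((-149 - (-903)*(36 - 35)) + 715) = 1/((-149 - (-903)) + 715) = 1/((-149 - 21*(-43)) + 715) = 1/((-149 + 903) + 715) = 1/(754 + 715) = 1/1469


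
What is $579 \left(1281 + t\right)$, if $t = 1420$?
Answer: $1563879$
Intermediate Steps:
$579 \left(1281 + t\right) = 579 \left(1281 + 1420\right) = 579 \cdot 2701 = 1563879$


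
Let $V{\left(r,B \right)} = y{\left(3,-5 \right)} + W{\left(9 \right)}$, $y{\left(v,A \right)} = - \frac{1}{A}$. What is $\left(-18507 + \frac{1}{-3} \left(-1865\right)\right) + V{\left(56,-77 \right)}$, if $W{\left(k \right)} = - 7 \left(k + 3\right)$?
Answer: $- \frac{269537}{15} \approx -17969.0$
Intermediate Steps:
$W{\left(k \right)} = -21 - 7 k$ ($W{\left(k \right)} = - 7 \left(3 + k\right) = -21 - 7 k$)
$V{\left(r,B \right)} = - \frac{419}{5}$ ($V{\left(r,B \right)} = - \frac{1}{-5} - 84 = \left(-1\right) \left(- \frac{1}{5}\right) - 84 = \frac{1}{5} - 84 = - \frac{419}{5}$)
$\left(-18507 + \frac{1}{-3} \left(-1865\right)\right) + V{\left(56,-77 \right)} = \left(-18507 + \frac{1}{-3} \left(-1865\right)\right) - \frac{419}{5} = \left(-18507 - - \frac{1865}{3}\right) - \frac{419}{5} = \left(-18507 + \frac{1865}{3}\right) - \frac{419}{5} = - \frac{53656}{3} - \frac{419}{5} = - \frac{269537}{15}$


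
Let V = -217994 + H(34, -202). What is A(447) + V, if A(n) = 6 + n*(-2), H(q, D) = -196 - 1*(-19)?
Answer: -219059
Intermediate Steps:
H(q, D) = -177 (H(q, D) = -196 + 19 = -177)
A(n) = 6 - 2*n
V = -218171 (V = -217994 - 177 = -218171)
A(447) + V = (6 - 2*447) - 218171 = (6 - 894) - 218171 = -888 - 218171 = -219059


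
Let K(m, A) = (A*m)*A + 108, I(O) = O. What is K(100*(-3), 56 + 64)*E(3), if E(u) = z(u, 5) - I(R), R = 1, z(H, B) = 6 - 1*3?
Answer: -8639784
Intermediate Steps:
z(H, B) = 3 (z(H, B) = 6 - 3 = 3)
K(m, A) = 108 + m*A**2 (K(m, A) = m*A**2 + 108 = 108 + m*A**2)
E(u) = 2 (E(u) = 3 - 1*1 = 3 - 1 = 2)
K(100*(-3), 56 + 64)*E(3) = (108 + (100*(-3))*(56 + 64)**2)*2 = (108 - 300*120**2)*2 = (108 - 300*14400)*2 = (108 - 4320000)*2 = -4319892*2 = -8639784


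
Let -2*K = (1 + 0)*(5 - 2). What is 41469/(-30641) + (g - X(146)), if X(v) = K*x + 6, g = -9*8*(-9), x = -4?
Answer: 19446207/30641 ≈ 634.65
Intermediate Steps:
K = -3/2 (K = -(1 + 0)*(5 - 2)/2 = -3/2 ≈ -1.5000)
g = 648 (g = -72*(-9) = 648)
X(v) = 12 (X(v) = -3/2*(-4) + 6 = 6 + 6 = 12)
41469/(-30641) + (g - X(146)) = 41469/(-30641) + (648 - 1*12) = 41469*(-1/30641) + (648 - 12) = -41469/30641 + 636 = 19446207/30641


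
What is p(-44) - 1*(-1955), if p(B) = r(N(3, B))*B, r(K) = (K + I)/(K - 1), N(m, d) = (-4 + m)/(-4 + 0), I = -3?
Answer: 5381/3 ≈ 1793.7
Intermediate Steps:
N(m, d) = 1 - m/4 (N(m, d) = (-4 + m)/(-4) = (-4 + m)*(-¼) = 1 - m/4)
r(K) = (-3 + K)/(-1 + K) (r(K) = (K - 3)/(K - 1) = (-3 + K)/(-1 + K))
p(B) = 11*B/3 (p(B) = ((-3 + (1 - ¼*3))/(-1 + (1 - ¼*3)))*B = ((-3 + (1 - ¾))/(-1 + (1 - ¾)))*B = ((-3 + ¼)/(-1 + ¼))*B = (-11/4/(-¾))*B = (-4/3*(-11/4))*B = 11*B/3)
p(-44) - 1*(-1955) = (11/3)*(-44) - 1*(-1955) = -484/3 + 1955 = 5381/3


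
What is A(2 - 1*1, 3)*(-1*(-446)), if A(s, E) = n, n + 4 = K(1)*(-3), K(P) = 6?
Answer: -9812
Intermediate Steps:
n = -22 (n = -4 + 6*(-3) = -4 - 18 = -22)
A(s, E) = -22
A(2 - 1*1, 3)*(-1*(-446)) = -(-22)*(-446) = -22*446 = -9812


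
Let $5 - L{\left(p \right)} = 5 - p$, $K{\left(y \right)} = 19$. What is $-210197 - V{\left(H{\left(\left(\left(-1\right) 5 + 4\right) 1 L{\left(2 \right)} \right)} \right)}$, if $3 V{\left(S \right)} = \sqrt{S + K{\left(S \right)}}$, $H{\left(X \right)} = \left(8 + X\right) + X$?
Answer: $-210197 - \frac{\sqrt{23}}{3} \approx -2.102 \cdot 10^{5}$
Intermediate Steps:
$L{\left(p \right)} = p$ ($L{\left(p \right)} = 5 - \left(5 - p\right) = 5 + \left(-5 + p\right) = p$)
$H{\left(X \right)} = 8 + 2 X$
$V{\left(S \right)} = \frac{\sqrt{19 + S}}{3}$ ($V{\left(S \right)} = \frac{\sqrt{S + 19}}{3} = \frac{\sqrt{19 + S}}{3}$)
$-210197 - V{\left(H{\left(\left(\left(-1\right) 5 + 4\right) 1 L{\left(2 \right)} \right)} \right)} = -210197 - \frac{\sqrt{19 + \left(8 + 2 \left(\left(-1\right) 5 + 4\right) 1 \cdot 2\right)}}{3} = -210197 - \frac{\sqrt{19 + \left(8 + 2 \left(-5 + 4\right) 1 \cdot 2\right)}}{3} = -210197 - \frac{\sqrt{19 + \left(8 + 2 \left(-1\right) 1 \cdot 2\right)}}{3} = -210197 - \frac{\sqrt{19 + \left(8 + 2 \left(\left(-1\right) 2\right)\right)}}{3} = -210197 - \frac{\sqrt{19 + \left(8 + 2 \left(-2\right)\right)}}{3} = -210197 - \frac{\sqrt{19 + \left(8 - 4\right)}}{3} = -210197 - \frac{\sqrt{19 + 4}}{3} = -210197 - \frac{\sqrt{23}}{3}$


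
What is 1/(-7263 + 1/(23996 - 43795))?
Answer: -19799/143800138 ≈ -0.00013768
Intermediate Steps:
1/(-7263 + 1/(23996 - 43795)) = 1/(-7263 + 1/(-19799)) = 1/(-7263 - 1/19799) = 1/(-143800138/19799) = -19799/143800138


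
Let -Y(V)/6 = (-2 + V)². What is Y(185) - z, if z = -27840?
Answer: -173094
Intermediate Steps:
Y(V) = -6*(-2 + V)²
Y(185) - z = -6*(-2 + 185)² - 1*(-27840) = -6*183² + 27840 = -6*33489 + 27840 = -200934 + 27840 = -173094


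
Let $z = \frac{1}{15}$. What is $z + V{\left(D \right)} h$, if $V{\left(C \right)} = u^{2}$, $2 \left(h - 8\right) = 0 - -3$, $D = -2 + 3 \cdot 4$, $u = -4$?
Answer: $\frac{2281}{15} \approx 152.07$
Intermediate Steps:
$z = \frac{1}{15} \approx 0.066667$
$D = 10$ ($D = -2 + 12 = 10$)
$h = \frac{19}{2}$ ($h = 8 + \frac{0 - -3}{2} = 8 + \frac{0 + 3}{2} = 8 + \frac{1}{2} \cdot 3 = 8 + \frac{3}{2} = \frac{19}{2} \approx 9.5$)
$V{\left(C \right)} = 16$ ($V{\left(C \right)} = \left(-4\right)^{2} = 16$)
$z + V{\left(D \right)} h = \frac{1}{15} + 16 \cdot \frac{19}{2} = \frac{1}{15} + 152 = \frac{2281}{15}$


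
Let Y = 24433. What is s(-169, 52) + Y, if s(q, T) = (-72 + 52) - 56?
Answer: 24357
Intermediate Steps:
s(q, T) = -76 (s(q, T) = -20 - 56 = -76)
s(-169, 52) + Y = -76 + 24433 = 24357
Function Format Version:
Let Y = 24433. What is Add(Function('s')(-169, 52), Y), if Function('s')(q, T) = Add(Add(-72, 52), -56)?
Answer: 24357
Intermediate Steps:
Function('s')(q, T) = -76 (Function('s')(q, T) = Add(-20, -56) = -76)
Add(Function('s')(-169, 52), Y) = Add(-76, 24433) = 24357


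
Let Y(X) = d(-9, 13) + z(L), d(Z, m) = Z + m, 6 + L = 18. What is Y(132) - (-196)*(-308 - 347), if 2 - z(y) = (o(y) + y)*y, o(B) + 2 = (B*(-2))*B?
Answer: -125038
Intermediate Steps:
o(B) = -2 - 2*B² (o(B) = -2 + (B*(-2))*B = -2 + (-2*B)*B = -2 - 2*B²)
L = 12 (L = -6 + 18 = 12)
z(y) = 2 - y*(-2 + y - 2*y²) (z(y) = 2 - ((-2 - 2*y²) + y)*y = 2 - (-2 + y - 2*y²)*y = 2 - y*(-2 + y - 2*y²))
Y(X) = 3342 (Y(X) = (-9 + 13) + (2 - 1*12² + 2*12*(1 + 12²)) = 4 + (2 - 1*144 + 2*12*(1 + 144)) = 4 + (2 - 144 + 2*12*145) = 4 + (2 - 144 + 3480) = 4 + 3338 = 3342)
Y(132) - (-196)*(-308 - 347) = 3342 - (-196)*(-308 - 347) = 3342 - (-196)*(-655) = 3342 - 1*128380 = 3342 - 128380 = -125038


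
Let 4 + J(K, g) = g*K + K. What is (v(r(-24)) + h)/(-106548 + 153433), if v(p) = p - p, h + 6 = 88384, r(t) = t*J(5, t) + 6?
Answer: 88378/46885 ≈ 1.8850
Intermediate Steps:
J(K, g) = -4 + K + K*g (J(K, g) = -4 + (g*K + K) = -4 + (K*g + K) = -4 + (K + K*g) = -4 + K + K*g)
r(t) = 6 + t*(1 + 5*t) (r(t) = t*(-4 + 5 + 5*t) + 6 = t*(1 + 5*t) + 6 = 6 + t*(1 + 5*t))
h = 88378 (h = -6 + 88384 = 88378)
v(p) = 0
(v(r(-24)) + h)/(-106548 + 153433) = (0 + 88378)/(-106548 + 153433) = 88378/46885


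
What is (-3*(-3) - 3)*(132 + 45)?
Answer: 1062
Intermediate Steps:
(-3*(-3) - 3)*(132 + 45) = (9 - 3)*177 = 6*177 = 1062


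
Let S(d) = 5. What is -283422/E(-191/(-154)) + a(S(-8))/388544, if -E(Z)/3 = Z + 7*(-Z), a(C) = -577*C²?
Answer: -2826470816437/222635712 ≈ -12696.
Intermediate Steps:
E(Z) = 18*Z (E(Z) = -3*(Z + 7*(-Z)) = -3*(Z - 7*Z) = -(-18)*Z = 18*Z)
-283422/E(-191/(-154)) + a(S(-8))/388544 = -283422/(18*(-191/(-154))) - 577*5²/388544 = -283422/(18*(-191*(-1/154))) - 577*25*(1/388544) = -283422/(18*(191/154)) - 14425*1/388544 = -283422/1719/77 - 14425/388544 = -283422*77/1719 - 14425/388544 = -7274498/573 - 14425/388544 = -2826470816437/222635712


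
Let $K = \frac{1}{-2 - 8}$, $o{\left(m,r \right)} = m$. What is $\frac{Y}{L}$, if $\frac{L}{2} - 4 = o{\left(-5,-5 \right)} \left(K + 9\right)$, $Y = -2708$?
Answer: $\frac{2708}{81} \approx 33.432$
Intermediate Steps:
$K = - \frac{1}{10}$ ($K = \frac{1}{-2 - 8} = \frac{1}{-10} = - \frac{1}{10} \approx -0.1$)
$L = -81$ ($L = 8 + 2 \left(- 5 \left(- \frac{1}{10} + 9\right)\right) = 8 + 2 \left(\left(-5\right) \frac{89}{10}\right) = 8 + 2 \left(- \frac{89}{2}\right) = 8 - 89 = -81$)
$\frac{Y}{L} = - \frac{2708}{-81} = \left(-2708\right) \left(- \frac{1}{81}\right) = \frac{2708}{81}$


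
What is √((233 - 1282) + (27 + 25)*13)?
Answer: I*√373 ≈ 19.313*I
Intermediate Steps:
√((233 - 1282) + (27 + 25)*13) = √(-1049 + 52*13) = √(-1049 + 676) = √(-373) = I*√373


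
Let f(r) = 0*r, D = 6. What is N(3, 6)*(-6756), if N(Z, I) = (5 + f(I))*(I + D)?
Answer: -405360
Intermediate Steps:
f(r) = 0
N(Z, I) = 30 + 5*I (N(Z, I) = (5 + 0)*(I + 6) = 5*(6 + I) = 30 + 5*I)
N(3, 6)*(-6756) = (30 + 5*6)*(-6756) = (30 + 30)*(-6756) = 60*(-6756) = -405360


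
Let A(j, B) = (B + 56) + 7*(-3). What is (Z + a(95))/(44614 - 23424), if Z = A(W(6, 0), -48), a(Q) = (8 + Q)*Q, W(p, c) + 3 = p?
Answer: 4886/10595 ≈ 0.46116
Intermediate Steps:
W(p, c) = -3 + p
a(Q) = Q*(8 + Q)
A(j, B) = 35 + B (A(j, B) = (56 + B) - 21 = 35 + B)
Z = -13 (Z = 35 - 48 = -13)
(Z + a(95))/(44614 - 23424) = (-13 + 95*(8 + 95))/(44614 - 23424) = (-13 + 95*103)/21190 = (-13 + 9785)*(1/21190) = 9772*(1/21190) = 4886/10595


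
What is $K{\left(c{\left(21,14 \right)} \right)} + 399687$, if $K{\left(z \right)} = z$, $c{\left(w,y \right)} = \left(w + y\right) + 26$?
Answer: $399748$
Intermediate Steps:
$c{\left(w,y \right)} = 26 + w + y$
$K{\left(c{\left(21,14 \right)} \right)} + 399687 = \left(26 + 21 + 14\right) + 399687 = 61 + 399687 = 399748$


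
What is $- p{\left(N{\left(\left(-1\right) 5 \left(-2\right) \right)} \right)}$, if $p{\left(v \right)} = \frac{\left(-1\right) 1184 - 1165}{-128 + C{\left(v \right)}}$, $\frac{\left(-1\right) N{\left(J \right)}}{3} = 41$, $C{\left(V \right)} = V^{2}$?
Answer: $\frac{2349}{15001} \approx 0.15659$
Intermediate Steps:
$N{\left(J \right)} = -123$ ($N{\left(J \right)} = \left(-3\right) 41 = -123$)
$p{\left(v \right)} = - \frac{2349}{-128 + v^{2}}$ ($p{\left(v \right)} = \frac{\left(-1\right) 1184 - 1165}{-128 + v^{2}} = \frac{-1184 - 1165}{-128 + v^{2}} = - \frac{2349}{-128 + v^{2}}$)
$- p{\left(N{\left(\left(-1\right) 5 \left(-2\right) \right)} \right)} = - \frac{-2349}{-128 + \left(-123\right)^{2}} = - \frac{-2349}{-128 + 15129} = - \frac{-2349}{15001} = \left(-1\right) \left(- \frac{2349}{15001}\right) = \frac{2349}{15001}$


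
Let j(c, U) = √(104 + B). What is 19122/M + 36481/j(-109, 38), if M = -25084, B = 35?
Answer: -9561/12542 + 36481*√139/139 ≈ 3093.5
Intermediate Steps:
j(c, U) = √139 (j(c, U) = √(104 + 35) = √139)
19122/M + 36481/j(-109, 38) = 19122/(-25084) + 36481/(√139) = 19122*(-1/25084) + 36481*(√139/139) = -9561/12542 + 36481*√139/139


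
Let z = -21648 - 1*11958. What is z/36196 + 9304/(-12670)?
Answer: -190638901/114650830 ≈ -1.6628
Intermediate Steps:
z = -33606 (z = -21648 - 11958 = -33606)
z/36196 + 9304/(-12670) = -33606/36196 + 9304/(-12670) = -33606*1/36196 + 9304*(-1/12670) = -16803/18098 - 4652/6335 = -190638901/114650830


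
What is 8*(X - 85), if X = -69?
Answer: -1232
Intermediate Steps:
8*(X - 85) = 8*(-69 - 85) = 8*(-154) = -1232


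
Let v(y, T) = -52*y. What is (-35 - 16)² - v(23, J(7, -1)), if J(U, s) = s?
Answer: 3797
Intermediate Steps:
(-35 - 16)² - v(23, J(7, -1)) = (-35 - 16)² - (-52)*23 = (-51)² - 1*(-1196) = 2601 + 1196 = 3797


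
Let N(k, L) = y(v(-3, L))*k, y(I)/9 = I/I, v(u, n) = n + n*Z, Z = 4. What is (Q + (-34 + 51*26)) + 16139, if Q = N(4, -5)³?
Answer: 64087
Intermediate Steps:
v(u, n) = 5*n (v(u, n) = n + n*4 = n + 4*n = 5*n)
y(I) = 9 (y(I) = 9*(I/I) = 9*1 = 9)
N(k, L) = 9*k
Q = 46656 (Q = (9*4)³ = 36³ = 46656)
(Q + (-34 + 51*26)) + 16139 = (46656 + (-34 + 51*26)) + 16139 = (46656 + (-34 + 1326)) + 16139 = (46656 + 1292) + 16139 = 47948 + 16139 = 64087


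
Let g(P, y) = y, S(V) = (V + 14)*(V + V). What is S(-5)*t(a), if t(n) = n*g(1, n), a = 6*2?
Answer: -12960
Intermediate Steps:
S(V) = 2*V*(14 + V) (S(V) = (14 + V)*(2*V) = 2*V*(14 + V))
a = 12
t(n) = n² (t(n) = n*n = n²)
S(-5)*t(a) = (2*(-5)*(14 - 5))*12² = (2*(-5)*9)*144 = -90*144 = -12960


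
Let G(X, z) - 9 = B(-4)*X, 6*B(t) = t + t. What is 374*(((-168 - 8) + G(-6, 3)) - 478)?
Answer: -238238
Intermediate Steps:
B(t) = t/3 (B(t) = (t + t)/6 = (2*t)/6 = t/3)
G(X, z) = 9 - 4*X/3 (G(X, z) = 9 + ((1/3)*(-4))*X = 9 - 4*X/3)
374*(((-168 - 8) + G(-6, 3)) - 478) = 374*(((-168 - 8) + (9 - 4/3*(-6))) - 478) = 374*((-176 + (9 + 8)) - 478) = 374*((-176 + 17) - 478) = 374*(-159 - 478) = 374*(-637) = -238238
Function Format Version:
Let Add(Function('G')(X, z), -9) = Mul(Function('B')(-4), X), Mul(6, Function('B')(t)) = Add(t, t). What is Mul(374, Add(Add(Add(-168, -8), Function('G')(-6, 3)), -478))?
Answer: -238238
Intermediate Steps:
Function('B')(t) = Mul(Rational(1, 3), t) (Function('B')(t) = Mul(Rational(1, 6), Add(t, t)) = Mul(Rational(1, 6), Mul(2, t)) = Mul(Rational(1, 3), t))
Function('G')(X, z) = Add(9, Mul(Rational(-4, 3), X)) (Function('G')(X, z) = Add(9, Mul(Mul(Rational(1, 3), -4), X)) = Add(9, Mul(Rational(-4, 3), X)))
Mul(374, Add(Add(Add(-168, -8), Function('G')(-6, 3)), -478)) = Mul(374, Add(Add(Add(-168, -8), Add(9, Mul(Rational(-4, 3), -6))), -478)) = Mul(374, Add(Add(-176, Add(9, 8)), -478)) = Mul(374, Add(Add(-176, 17), -478)) = Mul(374, Add(-159, -478)) = Mul(374, -637) = -238238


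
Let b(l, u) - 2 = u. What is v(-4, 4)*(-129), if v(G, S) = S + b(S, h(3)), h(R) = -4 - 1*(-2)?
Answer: -516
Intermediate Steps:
h(R) = -2 (h(R) = -4 + 2 = -2)
b(l, u) = 2 + u
v(G, S) = S (v(G, S) = S + (2 - 2) = S + 0 = S)
v(-4, 4)*(-129) = 4*(-129) = -516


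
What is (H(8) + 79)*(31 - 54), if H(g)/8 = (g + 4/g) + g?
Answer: -4853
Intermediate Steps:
H(g) = 16*g + 32/g (H(g) = 8*((g + 4/g) + g) = 8*(2*g + 4/g) = 16*g + 32/g)
(H(8) + 79)*(31 - 54) = ((16*8 + 32/8) + 79)*(31 - 54) = ((128 + 32*(1/8)) + 79)*(-23) = ((128 + 4) + 79)*(-23) = (132 + 79)*(-23) = 211*(-23) = -4853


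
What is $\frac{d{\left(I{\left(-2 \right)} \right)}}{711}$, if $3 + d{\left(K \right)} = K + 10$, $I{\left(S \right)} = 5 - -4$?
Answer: $\frac{16}{711} \approx 0.022504$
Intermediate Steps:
$I{\left(S \right)} = 9$ ($I{\left(S \right)} = 5 + 4 = 9$)
$d{\left(K \right)} = 7 + K$ ($d{\left(K \right)} = -3 + \left(K + 10\right) = -3 + \left(10 + K\right) = 7 + K$)
$\frac{d{\left(I{\left(-2 \right)} \right)}}{711} = \frac{7 + 9}{711} = 16 \cdot \frac{1}{711} = \frac{16}{711}$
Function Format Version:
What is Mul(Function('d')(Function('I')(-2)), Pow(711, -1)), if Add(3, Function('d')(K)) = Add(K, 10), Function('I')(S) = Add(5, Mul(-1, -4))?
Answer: Rational(16, 711) ≈ 0.022504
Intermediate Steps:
Function('I')(S) = 9 (Function('I')(S) = Add(5, 4) = 9)
Function('d')(K) = Add(7, K) (Function('d')(K) = Add(-3, Add(K, 10)) = Add(-3, Add(10, K)) = Add(7, K))
Mul(Function('d')(Function('I')(-2)), Pow(711, -1)) = Mul(Add(7, 9), Pow(711, -1)) = Mul(16, Rational(1, 711)) = Rational(16, 711)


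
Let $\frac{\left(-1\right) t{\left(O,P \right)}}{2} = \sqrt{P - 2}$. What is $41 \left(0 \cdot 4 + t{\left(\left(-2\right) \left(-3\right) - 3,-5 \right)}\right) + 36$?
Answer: $36 - 82 i \sqrt{7} \approx 36.0 - 216.95 i$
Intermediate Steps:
$t{\left(O,P \right)} = - 2 \sqrt{-2 + P}$ ($t{\left(O,P \right)} = - 2 \sqrt{P - 2} = - 2 \sqrt{-2 + P}$)
$41 \left(0 \cdot 4 + t{\left(\left(-2\right) \left(-3\right) - 3,-5 \right)}\right) + 36 = 41 \left(0 \cdot 4 - 2 \sqrt{-2 - 5}\right) + 36 = 41 \left(0 - 2 \sqrt{-7}\right) + 36 = 41 \left(0 - 2 i \sqrt{7}\right) + 36 = 41 \left(- 2 i \sqrt{7}\right) + 36 = - 82 i \sqrt{7} + 36 = 36 - 82 i \sqrt{7}$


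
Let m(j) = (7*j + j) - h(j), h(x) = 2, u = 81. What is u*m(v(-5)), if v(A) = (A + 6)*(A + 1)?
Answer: -2754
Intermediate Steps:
v(A) = (1 + A)*(6 + A) (v(A) = (6 + A)*(1 + A) = (1 + A)*(6 + A))
m(j) = -2 + 8*j (m(j) = (7*j + j) - 1*2 = 8*j - 2 = -2 + 8*j)
u*m(v(-5)) = 81*(-2 + 8*(6 + (-5)**2 + 7*(-5))) = 81*(-2 + 8*(6 + 25 - 35)) = 81*(-2 + 8*(-4)) = 81*(-2 - 32) = 81*(-34) = -2754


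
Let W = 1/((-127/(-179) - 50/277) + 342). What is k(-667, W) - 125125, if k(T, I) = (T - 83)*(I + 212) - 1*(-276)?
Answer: -321387954759/1132241 ≈ -2.8385e+5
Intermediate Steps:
W = 49583/16983615 (W = 1/((-127*(-1/179) - 50*1/277) + 342) = 1/((127/179 - 50/277) + 342) = 1/(26229/49583 + 342) = 1/(16983615/49583) = 49583/16983615 ≈ 0.0029195)
k(T, I) = 276 + (-83 + T)*(212 + I) (k(T, I) = (-83 + T)*(212 + I) + 276 = 276 + (-83 + T)*(212 + I))
k(-667, W) - 125125 = (-17320 - 83*49583/16983615 + 212*(-667) + (49583/16983615)*(-667)) - 125125 = (-17320 - 4115389/16983615 - 141404 - 33071861/16983615) - 125125 = -179716299634/1132241 - 125125 = -321387954759/1132241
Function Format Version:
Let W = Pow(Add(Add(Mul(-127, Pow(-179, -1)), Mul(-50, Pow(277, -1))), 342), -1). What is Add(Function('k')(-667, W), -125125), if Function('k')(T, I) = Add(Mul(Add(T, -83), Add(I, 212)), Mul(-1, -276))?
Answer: Rational(-321387954759, 1132241) ≈ -2.8385e+5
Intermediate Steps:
W = Rational(49583, 16983615) (W = Pow(Add(Add(Mul(-127, Rational(-1, 179)), Mul(-50, Rational(1, 277))), 342), -1) = Pow(Add(Add(Rational(127, 179), Rational(-50, 277)), 342), -1) = Pow(Add(Rational(26229, 49583), 342), -1) = Pow(Rational(16983615, 49583), -1) = Rational(49583, 16983615) ≈ 0.0029195)
Function('k')(T, I) = Add(276, Mul(Add(-83, T), Add(212, I))) (Function('k')(T, I) = Add(Mul(Add(-83, T), Add(212, I)), 276) = Add(276, Mul(Add(-83, T), Add(212, I))))
Add(Function('k')(-667, W), -125125) = Add(Add(-17320, Mul(-83, Rational(49583, 16983615)), Mul(212, -667), Mul(Rational(49583, 16983615), -667)), -125125) = Add(Add(-17320, Rational(-4115389, 16983615), -141404, Rational(-33071861, 16983615)), -125125) = Add(Rational(-179716299634, 1132241), -125125) = Rational(-321387954759, 1132241)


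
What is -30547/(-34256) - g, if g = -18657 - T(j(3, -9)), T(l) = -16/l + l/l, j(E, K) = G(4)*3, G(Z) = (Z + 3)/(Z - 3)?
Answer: 13422210799/719376 ≈ 18658.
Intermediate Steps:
G(Z) = (3 + Z)/(-3 + Z)
j(E, K) = 21 (j(E, K) = ((3 + 4)/(-3 + 4))*3 = (7/1)*3 = (1*7)*3 = 7*3 = 21)
T(l) = 1 - 16/l (T(l) = -16/l + 1 = 1 - 16/l)
g = -391802/21 (g = -18657 - (-16 + 21)/21 = -18657 - 5/21 = -391802/21 ≈ -18657.)
-30547/(-34256) - g = -30547/(-34256) - 1*(-391802/21) = -30547*(-1/34256) + 391802/21 = 30547/34256 + 391802/21 = 13422210799/719376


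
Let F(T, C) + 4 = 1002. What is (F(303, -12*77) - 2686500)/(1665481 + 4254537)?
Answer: -1342751/2960009 ≈ -0.45363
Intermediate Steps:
F(T, C) = 998 (F(T, C) = -4 + 1002 = 998)
(F(303, -12*77) - 2686500)/(1665481 + 4254537) = (998 - 2686500)/(1665481 + 4254537) = -2685502/5920018 = -2685502*1/5920018 = -1342751/2960009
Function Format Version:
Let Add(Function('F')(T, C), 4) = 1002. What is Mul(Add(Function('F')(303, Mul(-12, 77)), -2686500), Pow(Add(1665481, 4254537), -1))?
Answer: Rational(-1342751, 2960009) ≈ -0.45363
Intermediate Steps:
Function('F')(T, C) = 998 (Function('F')(T, C) = Add(-4, 1002) = 998)
Mul(Add(Function('F')(303, Mul(-12, 77)), -2686500), Pow(Add(1665481, 4254537), -1)) = Mul(Add(998, -2686500), Pow(Add(1665481, 4254537), -1)) = Mul(-2685502, Pow(5920018, -1)) = Mul(-2685502, Rational(1, 5920018)) = Rational(-1342751, 2960009)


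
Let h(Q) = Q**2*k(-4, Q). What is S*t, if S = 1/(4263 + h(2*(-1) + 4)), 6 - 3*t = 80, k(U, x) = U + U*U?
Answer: -74/12933 ≈ -0.0057218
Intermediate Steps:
k(U, x) = U + U**2
t = -74/3 (t = 2 - 1/3*80 = 2 - 80/3 = -74/3 ≈ -24.667)
h(Q) = 12*Q**2 (h(Q) = Q**2*(-4*(1 - 4)) = Q**2*(-4*(-3)) = Q**2*12 = 12*Q**2)
S = 1/4311 (S = 1/(4263 + 12*(2*(-1) + 4)**2) = 1/(4263 + 12*(-2 + 4)**2) = 1/(4263 + 12*2**2) = 1/(4263 + 12*4) = 1/(4263 + 48) = 1/4311 ≈ 0.00023196)
S*t = (1/4311)*(-74/3) = -74/12933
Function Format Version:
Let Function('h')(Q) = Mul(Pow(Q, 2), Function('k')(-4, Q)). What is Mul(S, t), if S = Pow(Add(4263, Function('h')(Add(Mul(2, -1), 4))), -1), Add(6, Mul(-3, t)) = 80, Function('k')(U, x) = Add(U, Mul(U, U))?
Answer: Rational(-74, 12933) ≈ -0.0057218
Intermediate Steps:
Function('k')(U, x) = Add(U, Pow(U, 2))
t = Rational(-74, 3) (t = Add(2, Mul(Rational(-1, 3), 80)) = Add(2, Rational(-80, 3)) = Rational(-74, 3) ≈ -24.667)
Function('h')(Q) = Mul(12, Pow(Q, 2)) (Function('h')(Q) = Mul(Pow(Q, 2), Mul(-4, Add(1, -4))) = Mul(Pow(Q, 2), Mul(-4, -3)) = Mul(Pow(Q, 2), 12) = Mul(12, Pow(Q, 2)))
S = Rational(1, 4311) (S = Pow(Add(4263, Mul(12, Pow(Add(Mul(2, -1), 4), 2))), -1) = Pow(Add(4263, Mul(12, Pow(Add(-2, 4), 2))), -1) = Pow(Add(4263, Mul(12, Pow(2, 2))), -1) = Pow(Add(4263, Mul(12, 4)), -1) = Pow(Add(4263, 48), -1) = Pow(4311, -1) = Rational(1, 4311) ≈ 0.00023196)
Mul(S, t) = Mul(Rational(1, 4311), Rational(-74, 3)) = Rational(-74, 12933)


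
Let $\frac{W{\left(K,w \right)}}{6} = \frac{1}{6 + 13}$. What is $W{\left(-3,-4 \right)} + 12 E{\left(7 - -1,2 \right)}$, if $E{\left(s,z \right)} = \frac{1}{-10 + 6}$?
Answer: $- \frac{51}{19} \approx -2.6842$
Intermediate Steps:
$W{\left(K,w \right)} = \frac{6}{19}$ ($W{\left(K,w \right)} = \frac{6}{6 + 13} = \frac{6}{19}$)
$E{\left(s,z \right)} = - \frac{1}{4}$ ($E{\left(s,z \right)} = \frac{1}{-4} = - \frac{1}{4}$)
$W{\left(-3,-4 \right)} + 12 E{\left(7 - -1,2 \right)} = \frac{6}{19} + 12 \left(- \frac{1}{4}\right) = \frac{6}{19} - 3 = - \frac{51}{19}$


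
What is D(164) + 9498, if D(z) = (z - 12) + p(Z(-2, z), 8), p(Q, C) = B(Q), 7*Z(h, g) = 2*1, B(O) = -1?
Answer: 9649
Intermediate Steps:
Z(h, g) = 2/7 (Z(h, g) = (2*1)/7 = (⅐)*2 = 2/7)
p(Q, C) = -1
D(z) = -13 + z (D(z) = (z - 12) - 1 = (-12 + z) - 1 = -13 + z)
D(164) + 9498 = (-13 + 164) + 9498 = 151 + 9498 = 9649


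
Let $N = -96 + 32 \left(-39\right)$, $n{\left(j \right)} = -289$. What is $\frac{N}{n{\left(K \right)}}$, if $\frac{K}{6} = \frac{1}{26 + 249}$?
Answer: $\frac{1344}{289} \approx 4.6505$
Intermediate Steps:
$K = \frac{6}{275}$ ($K = \frac{6}{26 + 249} = \frac{6}{275} \approx 0.021818$)
$N = -1344$ ($N = -96 - 1248 = -1344$)
$\frac{N}{n{\left(K \right)}} = - \frac{1344}{-289} = \left(-1344\right) \left(- \frac{1}{289}\right) = \frac{1344}{289}$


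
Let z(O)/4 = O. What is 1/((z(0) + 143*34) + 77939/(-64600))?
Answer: 64600/314007261 ≈ 0.00020573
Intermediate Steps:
z(O) = 4*O
1/((z(0) + 143*34) + 77939/(-64600)) = 1/((4*0 + 143*34) + 77939/(-64600)) = 1/((0 + 4862) + 77939*(-1/64600)) = 1/(4862 - 77939/64600) = 1/(314007261/64600) = 64600/314007261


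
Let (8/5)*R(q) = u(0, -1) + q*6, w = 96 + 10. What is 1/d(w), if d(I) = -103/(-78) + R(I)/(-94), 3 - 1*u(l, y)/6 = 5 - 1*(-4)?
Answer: -1833/4892 ≈ -0.37469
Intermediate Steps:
w = 106
u(l, y) = -36 (u(l, y) = 18 - 6*(5 - 1*(-4)) = 18 - 6*(5 + 4) = 18 - 6*9 = 18 - 54 = -36)
R(q) = -45/2 + 15*q/4 (R(q) = 5*(-36 + q*6)/8 = 5*(-36 + 6*q)/8 = -45/2 + 15*q/4)
d(I) = 11437/7332 - 15*I/376 (d(I) = -103/(-78) + (-45/2 + 15*I/4)/(-94) = -103*(-1/78) + (-45/2 + 15*I/4)*(-1/94) = 103/78 + (45/188 - 15*I/376) = 11437/7332 - 15*I/376)
1/d(w) = 1/(11437/7332 - 15/376*106) = 1/(11437/7332 - 795/188) = 1/(-4892/1833) = -1833/4892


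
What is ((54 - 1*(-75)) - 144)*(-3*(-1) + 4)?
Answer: -105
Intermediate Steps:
((54 - 1*(-75)) - 144)*(-3*(-1) + 4) = ((54 + 75) - 144)*(3 + 4) = (129 - 144)*7 = -15*7 = -105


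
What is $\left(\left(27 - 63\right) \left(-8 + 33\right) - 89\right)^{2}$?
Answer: $978121$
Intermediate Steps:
$\left(\left(27 - 63\right) \left(-8 + 33\right) - 89\right)^{2} = \left(\left(-36\right) 25 - 89\right)^{2} = \left(-900 - 89\right)^{2} = \left(-989\right)^{2} = 978121$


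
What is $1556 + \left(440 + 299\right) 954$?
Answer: $706562$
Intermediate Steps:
$1556 + \left(440 + 299\right) 954 = 1556 + 739 \cdot 954 = 1556 + 705006 = 706562$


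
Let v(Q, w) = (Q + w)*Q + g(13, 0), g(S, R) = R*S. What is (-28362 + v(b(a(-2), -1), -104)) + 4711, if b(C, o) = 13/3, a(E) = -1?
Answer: -216746/9 ≈ -24083.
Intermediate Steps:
b(C, o) = 13/3 (b(C, o) = 13*(⅓) = 13/3)
v(Q, w) = Q*(Q + w) (v(Q, w) = (Q + w)*Q + 0*13 = Q*(Q + w) + 0 = Q*(Q + w))
(-28362 + v(b(a(-2), -1), -104)) + 4711 = (-28362 + 13*(13/3 - 104)/3) + 4711 = (-28362 + (13/3)*(-299/3)) + 4711 = (-28362 - 3887/9) + 4711 = -259145/9 + 4711 = -216746/9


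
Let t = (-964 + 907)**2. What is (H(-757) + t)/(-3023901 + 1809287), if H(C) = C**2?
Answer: -288149/607307 ≈ -0.47447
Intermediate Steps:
t = 3249 (t = (-57)**2 = 3249)
(H(-757) + t)/(-3023901 + 1809287) = ((-757)**2 + 3249)/(-3023901 + 1809287) = (573049 + 3249)/(-1214614) = 576298*(-1/1214614) = -288149/607307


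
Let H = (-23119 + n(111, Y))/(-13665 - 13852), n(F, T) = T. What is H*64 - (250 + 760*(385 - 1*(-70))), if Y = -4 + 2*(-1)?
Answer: -9520777850/27517 ≈ -3.4600e+5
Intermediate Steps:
Y = -6 (Y = -4 - 2 = -6)
H = 23125/27517 (H = (-23119 - 6)/(-13665 - 13852) = -23125/(-27517) = -23125*(-1/27517) = 23125/27517 ≈ 0.84039)
H*64 - (250 + 760*(385 - 1*(-70))) = (23125/27517)*64 - (250 + 760*(385 - 1*(-70))) = 1480000/27517 - (250 + 760*(385 + 70)) = 1480000/27517 - (250 + 760*455) = 1480000/27517 - (250 + 345800) = 1480000/27517 - 1*346050 = 1480000/27517 - 346050 = -9520777850/27517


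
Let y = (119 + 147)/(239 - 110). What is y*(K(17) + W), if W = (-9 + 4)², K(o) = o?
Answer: 3724/43 ≈ 86.605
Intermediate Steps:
y = 266/129 ≈ 2.0620
W = 25 (W = (-5)² = 25)
y*(K(17) + W) = 266*(17 + 25)/129 = (266/129)*42 = 3724/43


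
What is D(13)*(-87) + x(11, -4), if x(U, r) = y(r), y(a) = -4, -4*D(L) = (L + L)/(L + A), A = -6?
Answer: 1075/14 ≈ 76.786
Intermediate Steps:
D(L) = -L/(2*(-6 + L)) (D(L) = -(L + L)/(4*(L - 6)) = -2*L/(4*(-6 + L)) = -L/(2*(-6 + L)))
x(U, r) = -4
D(13)*(-87) + x(11, -4) = -1*13/(-12 + 2*13)*(-87) - 4 = -1*13/(-12 + 26)*(-87) - 4 = -1*13/14*(-87) - 4 = -1*13*1/14*(-87) - 4 = -13/14*(-87) - 4 = 1131/14 - 4 = 1075/14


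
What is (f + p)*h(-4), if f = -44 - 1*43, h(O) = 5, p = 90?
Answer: 15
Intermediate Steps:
f = -87 (f = -44 - 43 = -87)
(f + p)*h(-4) = (-87 + 90)*5 = 3*5 = 15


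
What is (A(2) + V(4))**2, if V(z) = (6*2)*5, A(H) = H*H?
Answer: 4096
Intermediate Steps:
A(H) = H**2
V(z) = 60 (V(z) = 12*5 = 60)
(A(2) + V(4))**2 = (2**2 + 60)**2 = (4 + 60)**2 = 64**2 = 4096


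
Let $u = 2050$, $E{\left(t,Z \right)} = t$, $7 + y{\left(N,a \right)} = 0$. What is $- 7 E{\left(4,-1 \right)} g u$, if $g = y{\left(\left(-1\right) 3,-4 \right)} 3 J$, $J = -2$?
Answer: $-2410800$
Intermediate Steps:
$y{\left(N,a \right)} = -7$ ($y{\left(N,a \right)} = -7 + 0 = -7$)
$g = 42$ ($g = \left(-7\right) 3 \left(-2\right) = \left(-21\right) \left(-2\right) = 42$)
$- 7 E{\left(4,-1 \right)} g u = \left(-7\right) 4 \cdot 42 \cdot 2050 = \left(-28\right) 42 \cdot 2050 = \left(-1176\right) 2050 = -2410800$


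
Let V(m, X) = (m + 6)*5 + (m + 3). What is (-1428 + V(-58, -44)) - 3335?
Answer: -5078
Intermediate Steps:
V(m, X) = 33 + 6*m (V(m, X) = (6 + m)*5 + (3 + m) = (30 + 5*m) + (3 + m) = 33 + 6*m)
(-1428 + V(-58, -44)) - 3335 = (-1428 + (33 + 6*(-58))) - 3335 = (-1428 + (33 - 348)) - 3335 = (-1428 - 315) - 3335 = -1743 - 3335 = -5078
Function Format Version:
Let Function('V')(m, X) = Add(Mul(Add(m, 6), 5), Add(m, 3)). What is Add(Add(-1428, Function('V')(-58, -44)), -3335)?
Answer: -5078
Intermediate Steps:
Function('V')(m, X) = Add(33, Mul(6, m)) (Function('V')(m, X) = Add(Mul(Add(6, m), 5), Add(3, m)) = Add(Add(30, Mul(5, m)), Add(3, m)) = Add(33, Mul(6, m)))
Add(Add(-1428, Function('V')(-58, -44)), -3335) = Add(Add(-1428, Add(33, Mul(6, -58))), -3335) = Add(Add(-1428, Add(33, -348)), -3335) = Add(Add(-1428, -315), -3335) = Add(-1743, -3335) = -5078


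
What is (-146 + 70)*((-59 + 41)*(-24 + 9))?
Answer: -20520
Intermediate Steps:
(-146 + 70)*((-59 + 41)*(-24 + 9)) = -(-1368)*(-15) = -76*270 = -20520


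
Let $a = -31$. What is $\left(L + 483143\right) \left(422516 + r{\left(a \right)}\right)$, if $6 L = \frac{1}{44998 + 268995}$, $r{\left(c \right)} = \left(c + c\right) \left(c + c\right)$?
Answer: $\frac{64680312786844700}{313993} \approx 2.0599 \cdot 10^{11}$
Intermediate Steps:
$r{\left(c \right)} = 4 c^{2}$ ($r{\left(c \right)} = 2 c 2 c = 4 c^{2}$)
$L = \frac{1}{1883958}$ ($L = \frac{1}{6 \left(44998 + 268995\right)} = \frac{1}{6 \cdot 313993} = \frac{1}{6} \cdot \frac{1}{313993} = \frac{1}{1883958} \approx 5.308 \cdot 10^{-7}$)
$\left(L + 483143\right) \left(422516 + r{\left(a \right)}\right) = \left(\frac{1}{1883958} + 483143\right) \left(422516 + 4 \left(-31\right)^{2}\right) = \frac{910221119995 \left(422516 + 4 \cdot 961\right)}{1883958} = \frac{910221119995 \left(422516 + 3844\right)}{1883958} = \frac{910221119995}{1883958} \cdot 426360 = \frac{64680312786844700}{313993}$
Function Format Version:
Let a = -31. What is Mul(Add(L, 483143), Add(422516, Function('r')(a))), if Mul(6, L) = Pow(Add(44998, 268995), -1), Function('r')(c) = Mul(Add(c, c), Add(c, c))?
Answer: Rational(64680312786844700, 313993) ≈ 2.0599e+11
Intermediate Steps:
Function('r')(c) = Mul(4, Pow(c, 2)) (Function('r')(c) = Mul(Mul(2, c), Mul(2, c)) = Mul(4, Pow(c, 2)))
L = Rational(1, 1883958) (L = Mul(Rational(1, 6), Pow(Add(44998, 268995), -1)) = Mul(Rational(1, 6), Pow(313993, -1)) = Mul(Rational(1, 6), Rational(1, 313993)) = Rational(1, 1883958) ≈ 5.3080e-7)
Mul(Add(L, 483143), Add(422516, Function('r')(a))) = Mul(Add(Rational(1, 1883958), 483143), Add(422516, Mul(4, Pow(-31, 2)))) = Mul(Rational(910221119995, 1883958), Add(422516, Mul(4, 961))) = Mul(Rational(910221119995, 1883958), Add(422516, 3844)) = Mul(Rational(910221119995, 1883958), 426360) = Rational(64680312786844700, 313993)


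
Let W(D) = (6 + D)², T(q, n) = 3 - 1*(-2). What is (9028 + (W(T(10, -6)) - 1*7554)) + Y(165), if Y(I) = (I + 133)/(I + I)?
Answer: 263324/165 ≈ 1595.9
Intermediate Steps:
Y(I) = (133 + I)/(2*I) (Y(I) = (133 + I)/((2*I)) = (133 + I)*(1/(2*I)) = (133 + I)/(2*I))
T(q, n) = 5 (T(q, n) = 3 + 2 = 5)
(9028 + (W(T(10, -6)) - 1*7554)) + Y(165) = (9028 + ((6 + 5)² - 1*7554)) + (½)*(133 + 165)/165 = (9028 + (11² - 7554)) + (½)*(1/165)*298 = (9028 + (121 - 7554)) + 149/165 = (9028 - 7433) + 149/165 = 1595 + 149/165 = 263324/165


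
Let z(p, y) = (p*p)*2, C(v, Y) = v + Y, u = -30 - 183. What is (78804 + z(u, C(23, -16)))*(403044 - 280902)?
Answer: 20708198964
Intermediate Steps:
u = -213
C(v, Y) = Y + v
z(p, y) = 2*p² (z(p, y) = p²*2 = 2*p²)
(78804 + z(u, C(23, -16)))*(403044 - 280902) = (78804 + 2*(-213)²)*(403044 - 280902) = (78804 + 2*45369)*122142 = (78804 + 90738)*122142 = 169542*122142 = 20708198964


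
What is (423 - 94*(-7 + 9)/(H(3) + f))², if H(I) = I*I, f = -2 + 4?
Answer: 19936225/121 ≈ 1.6476e+5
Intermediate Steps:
f = 2
H(I) = I²
(423 - 94*(-7 + 9)/(H(3) + f))² = (423 - 94*(-7 + 9)/(3² + 2))² = (423 - 188/(9 + 2))² = (423 - 188/11)² = (4465/11)² = 19936225/121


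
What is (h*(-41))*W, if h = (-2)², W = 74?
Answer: -12136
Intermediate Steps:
h = 4
(h*(-41))*W = (4*(-41))*74 = -164*74 = -12136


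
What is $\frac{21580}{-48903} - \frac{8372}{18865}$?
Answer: $- \frac{116646088}{131793585} \approx -0.88507$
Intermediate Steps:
$\frac{21580}{-48903} - \frac{8372}{18865} = 21580 \left(- \frac{1}{48903}\right) - \frac{1196}{2695} = - \frac{21580}{48903} - \frac{1196}{2695} = - \frac{116646088}{131793585}$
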